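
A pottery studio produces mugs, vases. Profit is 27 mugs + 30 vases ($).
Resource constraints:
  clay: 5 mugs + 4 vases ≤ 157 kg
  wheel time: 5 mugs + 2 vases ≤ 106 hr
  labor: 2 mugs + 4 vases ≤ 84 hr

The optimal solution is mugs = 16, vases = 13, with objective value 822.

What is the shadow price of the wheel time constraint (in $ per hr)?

3

Check each constraint at x*: clay 132/157 (slack 25); wheel time 106/106 (tight); labor 84/84 (tight).
Since clay is not tight, its dual is 0.
The binding rows give the dual system: 5·y_wheel time + 2·y_labor = 27 and 2·y_wheel time + 4·y_labor = 30.
→ y_wheel time = 3 and y_labor = 6.
Shadow price of wheel time = 3.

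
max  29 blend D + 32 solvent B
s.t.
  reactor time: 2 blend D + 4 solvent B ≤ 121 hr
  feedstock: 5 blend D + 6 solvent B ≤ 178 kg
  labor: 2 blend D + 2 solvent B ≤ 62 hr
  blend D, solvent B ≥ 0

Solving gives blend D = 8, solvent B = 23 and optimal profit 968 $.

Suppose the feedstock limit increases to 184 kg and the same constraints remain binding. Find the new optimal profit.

986

Check each constraint at x*: reactor time 108/121 (slack 13); feedstock 178/178 (tight); labor 62/62 (tight).
By complementary slackness, y = 0 for the non-binding constraint.
The binding rows give the dual system: 5·y_feedstock + 2·y_labor = 29 and 6·y_feedstock + 2·y_labor = 32.
→ y_feedstock = 3 and y_labor = 7.
Δz = y_feedstock·Δb = 3 × (6) = 18, so new z* = 968 + 18 = 986.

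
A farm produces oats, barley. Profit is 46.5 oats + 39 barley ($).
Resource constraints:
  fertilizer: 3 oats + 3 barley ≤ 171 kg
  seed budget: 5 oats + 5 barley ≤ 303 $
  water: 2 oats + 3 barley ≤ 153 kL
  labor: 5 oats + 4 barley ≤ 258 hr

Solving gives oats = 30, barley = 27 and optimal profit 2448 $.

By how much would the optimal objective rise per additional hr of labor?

At the optimum: fertilizer uses 171 of 171 (binding); seed budget uses 285 of 303 (slack = 18); water uses 141 of 153 (slack = 12); labor uses 258 of 258 (binding).
Since seed budget, water are not tight, their duals are 0.
From A_Bᵀ y = c: 3·y_fertilizer + 5·y_labor = 46.5; 3·y_fertilizer + 4·y_labor = 39.
This yields shadow prices y_fertilizer = 3, y_labor = 7.5.
Shadow price of labor = 7.5.

7.5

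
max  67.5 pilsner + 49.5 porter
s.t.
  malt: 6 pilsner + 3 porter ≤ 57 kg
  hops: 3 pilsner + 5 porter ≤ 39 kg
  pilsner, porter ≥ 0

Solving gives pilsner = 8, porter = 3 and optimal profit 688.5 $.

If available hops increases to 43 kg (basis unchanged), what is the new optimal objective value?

706.5

At the optimum: malt uses 57 of 57 (binding); hops uses 39 of 39 (binding).
From A_Bᵀ y = c: 6·y_malt + 3·y_hops = 67.5; 3·y_malt + 5·y_hops = 49.5.
Solving: y_malt = 9, y_hops = 4.5.
Δz = y_hops·Δb = 4.5 × (4) = 18, so new z* = 688.5 + 18 = 706.5.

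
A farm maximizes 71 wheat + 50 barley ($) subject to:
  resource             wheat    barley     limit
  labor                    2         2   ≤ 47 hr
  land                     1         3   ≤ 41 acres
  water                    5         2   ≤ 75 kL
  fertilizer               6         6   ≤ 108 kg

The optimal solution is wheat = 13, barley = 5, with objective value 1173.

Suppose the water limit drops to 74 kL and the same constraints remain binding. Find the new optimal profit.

Binding: water and fertilizer. Non-binding: labor (11 unused), land (13 unused).
By complementary slackness, y = 0 for the non-binding constraints.
Dual feasibility on the basic columns requires 5·y_water + 6·y_fertilizer = 71, 2·y_water + 6·y_fertilizer = 50.
→ y_water = 7 and y_fertilizer = 6.
Δz = y_water·Δb = 7 × (-1) = -7, so new z* = 1173 − 7 = 1166.

1166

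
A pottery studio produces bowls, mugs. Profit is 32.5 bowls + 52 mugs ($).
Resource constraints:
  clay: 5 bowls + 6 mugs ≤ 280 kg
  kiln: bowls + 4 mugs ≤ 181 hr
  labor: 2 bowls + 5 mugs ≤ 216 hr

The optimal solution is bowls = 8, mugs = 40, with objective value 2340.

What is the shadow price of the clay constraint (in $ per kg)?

Binding: clay and labor. Non-binding: kiln (13 unused).
By complementary slackness, y = 0 for the non-binding constraint.
The binding rows give the dual system: 5·y_clay + 2·y_labor = 32.5 and 6·y_clay + 5·y_labor = 52.
→ y_clay = 4.5 and y_labor = 5.
Shadow price of clay = 4.5.

4.5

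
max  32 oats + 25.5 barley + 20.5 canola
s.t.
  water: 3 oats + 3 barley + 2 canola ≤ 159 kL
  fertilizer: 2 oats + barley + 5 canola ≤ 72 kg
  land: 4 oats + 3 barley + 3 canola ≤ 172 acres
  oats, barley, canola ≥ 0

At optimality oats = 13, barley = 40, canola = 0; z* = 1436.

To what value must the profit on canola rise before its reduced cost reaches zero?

At the optimum: water uses 159 of 159 (binding); fertilizer uses 66 of 72 (slack = 6); land uses 172 of 172 (binding).
Slack constraints have shadow price 0 (complementary slackness).
Dual feasibility on the basic columns requires 3·y_water + 4·y_land = 32, 3·y_water + 3·y_land = 25.5.
This yields shadow prices y_water = 2, y_land = 6.5.
canola enters the basis when its profit ≥ yᵀa₃ = 2·2 + 6.5·3 = 23.5.

23.5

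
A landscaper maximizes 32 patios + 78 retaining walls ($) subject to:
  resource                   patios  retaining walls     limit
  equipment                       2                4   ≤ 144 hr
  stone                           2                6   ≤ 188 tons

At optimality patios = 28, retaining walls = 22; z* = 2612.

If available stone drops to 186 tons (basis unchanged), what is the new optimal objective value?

Both equipment and stone are binding at x*.
The binding rows give the dual system: 2·y_equipment + 2·y_stone = 32 and 4·y_equipment + 6·y_stone = 78.
→ y_equipment = 9 and y_stone = 7.
Δz = y_stone·Δb = 7 × (-2) = -14, so new z* = 2612 − 14 = 2598.

2598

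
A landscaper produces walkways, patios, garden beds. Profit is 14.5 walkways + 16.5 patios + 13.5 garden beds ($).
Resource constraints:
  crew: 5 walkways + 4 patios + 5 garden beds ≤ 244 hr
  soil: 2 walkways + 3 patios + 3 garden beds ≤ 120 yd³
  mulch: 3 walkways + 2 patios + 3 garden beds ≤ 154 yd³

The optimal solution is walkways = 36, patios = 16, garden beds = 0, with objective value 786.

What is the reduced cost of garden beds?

-4.5

Binding: crew and soil. Non-binding: mulch (14 unused).
Since mulch is not tight, its dual is 0.
From A_Bᵀ y = c: 5·y_crew + 2·y_soil = 14.5; 4·y_crew + 3·y_soil = 16.5.
→ y_crew = 1.5 and y_soil = 3.5.
Reduced cost of garden beds: c₃ − yᵀa₃ = 13.5 − (1.5·5 + 3.5·3) = 13.5 − 18 = -4.5.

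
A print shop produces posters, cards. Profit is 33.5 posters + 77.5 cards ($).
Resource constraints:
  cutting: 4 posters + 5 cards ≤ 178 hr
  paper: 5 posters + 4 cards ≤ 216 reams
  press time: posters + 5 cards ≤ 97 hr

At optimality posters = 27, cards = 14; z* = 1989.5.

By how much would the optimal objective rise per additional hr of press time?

Check each constraint at x*: cutting 178/178 (tight); paper 191/216 (slack 25); press time 97/97 (tight).
Slack constraints have shadow price 0 (complementary slackness).
Dual feasibility on the basic columns requires 4·y_cutting + 1·y_press time = 33.5, 5·y_cutting + 5·y_press time = 77.5.
→ y_cutting = 6 and y_press time = 9.5.
Shadow price of press time = 9.5.

9.5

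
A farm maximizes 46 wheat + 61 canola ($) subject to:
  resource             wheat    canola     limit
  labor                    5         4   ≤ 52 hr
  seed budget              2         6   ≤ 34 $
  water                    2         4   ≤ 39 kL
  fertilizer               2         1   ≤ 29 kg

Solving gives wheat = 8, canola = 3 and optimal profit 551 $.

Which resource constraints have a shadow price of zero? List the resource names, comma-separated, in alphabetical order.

labor: 52/52 (binding)
seed budget: 34/34 (binding)
water: 28/39 (slack 11)
fertilizer: 19/29 (slack 10)
By complementary slackness, a constraint with positive slack has shadow price 0 → fertilizer, water.

fertilizer, water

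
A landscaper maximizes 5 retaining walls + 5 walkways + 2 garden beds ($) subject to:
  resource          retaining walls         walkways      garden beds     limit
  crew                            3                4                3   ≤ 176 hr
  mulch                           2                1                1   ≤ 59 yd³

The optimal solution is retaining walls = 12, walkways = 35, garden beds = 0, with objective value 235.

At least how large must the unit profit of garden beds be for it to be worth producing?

At the optimum: crew uses 176 of 176 (binding); mulch uses 59 of 59 (binding).
From A_Bᵀ y = c: 3·y_crew + 2·y_mulch = 5; 4·y_crew + 1·y_mulch = 5.
→ y_crew = 1 and y_mulch = 1.
garden beds enters the basis when its profit ≥ yᵀa₃ = 1·3 + 1·1 = 4.

4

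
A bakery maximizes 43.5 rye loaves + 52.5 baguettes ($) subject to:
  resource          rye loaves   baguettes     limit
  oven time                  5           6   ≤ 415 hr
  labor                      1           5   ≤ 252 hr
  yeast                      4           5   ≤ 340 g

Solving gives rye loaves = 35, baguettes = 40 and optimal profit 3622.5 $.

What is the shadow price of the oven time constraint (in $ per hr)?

7.5

Binding: oven time and yeast. Non-binding: labor (17 unused).
Since labor is not tight, its dual is 0.
The binding rows give the dual system: 5·y_oven time + 4·y_yeast = 43.5 and 6·y_oven time + 5·y_yeast = 52.5.
This yields shadow prices y_oven time = 7.5, y_yeast = 1.5.
Shadow price of oven time = 7.5.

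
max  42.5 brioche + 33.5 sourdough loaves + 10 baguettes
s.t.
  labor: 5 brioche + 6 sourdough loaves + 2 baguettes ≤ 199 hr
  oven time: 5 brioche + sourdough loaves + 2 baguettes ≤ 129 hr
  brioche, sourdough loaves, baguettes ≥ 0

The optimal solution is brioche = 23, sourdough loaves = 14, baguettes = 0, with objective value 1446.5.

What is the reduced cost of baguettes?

At the optimum: labor uses 199 of 199 (binding); oven time uses 129 of 129 (binding).
Dual feasibility on the basic columns requires 5·y_labor + 5·y_oven time = 42.5, 6·y_labor + 1·y_oven time = 33.5.
This yields shadow prices y_labor = 5, y_oven time = 3.5.
Reduced cost of baguettes: c₃ − yᵀa₃ = 10 − (5·2 + 3.5·2) = 10 − 17 = -7.

-7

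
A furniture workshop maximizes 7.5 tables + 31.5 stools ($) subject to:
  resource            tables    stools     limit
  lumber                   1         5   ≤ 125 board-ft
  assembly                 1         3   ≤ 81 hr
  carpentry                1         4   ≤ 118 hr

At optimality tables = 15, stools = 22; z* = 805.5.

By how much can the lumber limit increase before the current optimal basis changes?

Binding constraints: lumber, assembly. The basis is B = [[1,5],[1,3]] with det -2.
Per unit increase in lumber, x* moves by d = (-1.5, 0.5).
The basis stays optimal until tables reaches 0; allowable increase = 10 board-ft.

10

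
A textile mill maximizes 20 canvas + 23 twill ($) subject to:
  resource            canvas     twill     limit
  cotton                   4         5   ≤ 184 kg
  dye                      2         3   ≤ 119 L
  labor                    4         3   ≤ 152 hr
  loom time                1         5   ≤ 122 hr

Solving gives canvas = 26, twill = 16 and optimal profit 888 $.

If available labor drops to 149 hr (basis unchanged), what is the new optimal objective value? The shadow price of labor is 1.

885

Δb = -3, so new z* = 888 + (1)·(-3) = 888 − 3 = 885.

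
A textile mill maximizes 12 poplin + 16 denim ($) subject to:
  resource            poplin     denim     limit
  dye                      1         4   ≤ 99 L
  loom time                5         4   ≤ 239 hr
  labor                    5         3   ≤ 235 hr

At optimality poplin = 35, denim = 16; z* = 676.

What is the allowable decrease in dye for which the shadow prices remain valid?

38.4

Binding constraints: dye, loom time. The basis is B = [[1,4],[5,4]] with det -16.
Per unit decrease in dye, x* moves by d = (0.25, -0.3125).
The basis stays optimal until labor becomes binding; allowable decrease = 38.4 L.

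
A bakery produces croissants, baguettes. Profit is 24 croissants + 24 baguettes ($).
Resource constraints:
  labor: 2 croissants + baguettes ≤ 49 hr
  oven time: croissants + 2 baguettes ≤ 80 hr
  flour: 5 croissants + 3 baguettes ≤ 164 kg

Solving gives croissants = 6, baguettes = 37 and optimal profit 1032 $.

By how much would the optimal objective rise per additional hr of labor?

At the optimum: labor uses 49 of 49 (binding); oven time uses 80 of 80 (binding); flour uses 141 of 164 (slack = 23).
Since flour is not tight, its dual is 0.
Dual feasibility on the basic columns requires 2·y_labor + 1·y_oven time = 24, 1·y_labor + 2·y_oven time = 24.
Solving: y_labor = 8, y_oven time = 8.
Shadow price of labor = 8.

8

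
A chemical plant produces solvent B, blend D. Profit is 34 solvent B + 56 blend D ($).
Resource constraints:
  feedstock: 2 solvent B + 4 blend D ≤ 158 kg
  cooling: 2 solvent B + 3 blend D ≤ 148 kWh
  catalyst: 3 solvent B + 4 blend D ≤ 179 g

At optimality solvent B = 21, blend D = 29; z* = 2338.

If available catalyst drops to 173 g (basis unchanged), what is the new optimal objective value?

2302

Binding: feedstock and catalyst. Non-binding: cooling (19 unused).
Slack constraints have shadow price 0 (complementary slackness).
Dual feasibility on the basic columns requires 2·y_feedstock + 3·y_catalyst = 34, 4·y_feedstock + 4·y_catalyst = 56.
This yields shadow prices y_feedstock = 8, y_catalyst = 6.
Δz = y_catalyst·Δb = 6 × (-6) = -36, so new z* = 2338 − 36 = 2302.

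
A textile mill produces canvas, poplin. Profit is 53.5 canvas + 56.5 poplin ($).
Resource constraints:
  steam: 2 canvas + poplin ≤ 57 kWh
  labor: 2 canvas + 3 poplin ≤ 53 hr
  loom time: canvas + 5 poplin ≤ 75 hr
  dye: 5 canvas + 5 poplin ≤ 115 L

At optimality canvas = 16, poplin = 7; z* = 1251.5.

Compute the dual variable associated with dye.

9.5

Check each constraint at x*: steam 39/57 (slack 18); labor 53/53 (tight); loom time 51/75 (slack 24); dye 115/115 (tight).
By complementary slackness, y = 0 for the non-binding constraints.
Dual feasibility on the basic columns requires 2·y_labor + 5·y_dye = 53.5, 3·y_labor + 5·y_dye = 56.5.
Solving: y_labor = 3, y_dye = 9.5.
Shadow price of dye = 9.5.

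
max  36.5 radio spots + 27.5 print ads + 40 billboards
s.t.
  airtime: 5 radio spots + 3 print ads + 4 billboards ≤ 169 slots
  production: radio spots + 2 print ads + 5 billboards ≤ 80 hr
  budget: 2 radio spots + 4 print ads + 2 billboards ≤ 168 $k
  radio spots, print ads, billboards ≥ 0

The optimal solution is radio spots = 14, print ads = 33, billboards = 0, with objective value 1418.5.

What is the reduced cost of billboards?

Binding: airtime and production. Non-binding: budget (8 unused).
Since budget is not tight, its dual is 0.
The binding rows give the dual system: 5·y_airtime + 1·y_production = 36.5 and 3·y_airtime + 2·y_production = 27.5.
This yields shadow prices y_airtime = 6.5, y_production = 4.
Reduced cost of billboards: c₃ − yᵀa₃ = 40 − (6.5·4 + 4·5) = 40 − 46 = -6.

-6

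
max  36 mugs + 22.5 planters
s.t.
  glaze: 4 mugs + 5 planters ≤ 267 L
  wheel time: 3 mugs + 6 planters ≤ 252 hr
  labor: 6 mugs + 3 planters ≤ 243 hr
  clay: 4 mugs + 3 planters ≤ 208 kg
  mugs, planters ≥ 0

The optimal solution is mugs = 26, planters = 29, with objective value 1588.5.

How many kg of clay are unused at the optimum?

clay used = 4·26 + 3·29 = 191; slack = 208 − 191 = 17.

17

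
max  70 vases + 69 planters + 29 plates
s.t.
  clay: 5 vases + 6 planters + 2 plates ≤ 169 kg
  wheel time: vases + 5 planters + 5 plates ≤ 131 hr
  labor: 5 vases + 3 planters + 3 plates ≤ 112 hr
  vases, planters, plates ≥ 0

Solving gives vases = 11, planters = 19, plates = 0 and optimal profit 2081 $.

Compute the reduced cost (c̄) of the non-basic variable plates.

-4

At the optimum: clay uses 169 of 169 (binding); wheel time uses 106 of 131 (slack = 25); labor uses 112 of 112 (binding).
Since wheel time is not tight, its dual is 0.
Dual feasibility on the basic columns requires 5·y_clay + 5·y_labor = 70, 6·y_clay + 3·y_labor = 69.
This yields shadow prices y_clay = 9, y_labor = 5.
Reduced cost of plates: c₃ − yᵀa₃ = 29 − (9·2 + 5·3) = 29 − 33 = -4.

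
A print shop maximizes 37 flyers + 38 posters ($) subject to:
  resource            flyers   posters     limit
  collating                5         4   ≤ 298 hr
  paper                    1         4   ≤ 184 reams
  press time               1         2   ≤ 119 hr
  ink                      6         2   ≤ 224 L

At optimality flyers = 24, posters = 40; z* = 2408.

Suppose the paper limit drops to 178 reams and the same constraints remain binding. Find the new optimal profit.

Check each constraint at x*: collating 280/298 (slack 18); paper 184/184 (tight); press time 104/119 (slack 15); ink 224/224 (tight).
Slack constraints have shadow price 0 (complementary slackness).
The binding rows give the dual system: 1·y_paper + 6·y_ink = 37 and 4·y_paper + 2·y_ink = 38.
→ y_paper = 7 and y_ink = 5.
Δz = y_paper·Δb = 7 × (-6) = -42, so new z* = 2408 − 42 = 2366.

2366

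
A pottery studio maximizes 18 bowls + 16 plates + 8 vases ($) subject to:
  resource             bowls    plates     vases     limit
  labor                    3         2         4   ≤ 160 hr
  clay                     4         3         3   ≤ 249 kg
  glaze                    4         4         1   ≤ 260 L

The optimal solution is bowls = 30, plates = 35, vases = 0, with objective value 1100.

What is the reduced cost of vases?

-3

At the optimum: labor uses 160 of 160 (binding); clay uses 225 of 249 (slack = 24); glaze uses 260 of 260 (binding).
Since clay is not tight, its dual is 0.
From A_Bᵀ y = c: 3·y_labor + 4·y_glaze = 18; 2·y_labor + 4·y_glaze = 16.
→ y_labor = 2 and y_glaze = 3.
Reduced cost of vases: c₃ − yᵀa₃ = 8 − (2·4 + 3·1) = 8 − 11 = -3.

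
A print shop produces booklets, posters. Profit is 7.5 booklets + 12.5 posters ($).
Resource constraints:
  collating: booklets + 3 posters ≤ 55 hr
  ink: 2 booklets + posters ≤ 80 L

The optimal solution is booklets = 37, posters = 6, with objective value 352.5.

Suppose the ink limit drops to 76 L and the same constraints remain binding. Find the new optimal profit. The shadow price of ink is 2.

344.5

Δb = -4, so new z* = 352.5 + (2)·(-4) = 352.5 − 8 = 344.5.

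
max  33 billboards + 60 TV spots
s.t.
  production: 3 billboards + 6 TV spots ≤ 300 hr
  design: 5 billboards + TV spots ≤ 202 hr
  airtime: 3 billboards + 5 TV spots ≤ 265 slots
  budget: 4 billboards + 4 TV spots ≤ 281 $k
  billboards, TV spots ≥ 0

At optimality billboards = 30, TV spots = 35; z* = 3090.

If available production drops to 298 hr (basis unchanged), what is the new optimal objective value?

Binding: production and airtime. Non-binding: design (17 unused), budget (21 unused).
Since design, budget are not tight, their duals are 0.
From A_Bᵀ y = c: 3·y_production + 3·y_airtime = 33; 6·y_production + 5·y_airtime = 60.
This yields shadow prices y_production = 5, y_airtime = 6.
Δz = y_production·Δb = 5 × (-2) = -10, so new z* = 3090 − 10 = 3080.

3080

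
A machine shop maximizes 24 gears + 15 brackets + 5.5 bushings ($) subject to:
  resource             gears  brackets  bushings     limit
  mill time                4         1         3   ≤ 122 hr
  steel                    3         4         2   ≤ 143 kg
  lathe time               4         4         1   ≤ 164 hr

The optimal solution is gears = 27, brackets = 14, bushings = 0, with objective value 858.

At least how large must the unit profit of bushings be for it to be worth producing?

12

Binding: mill time and lathe time. Non-binding: steel (6 unused).
Slack constraints have shadow price 0 (complementary slackness).
From A_Bᵀ y = c: 4·y_mill time + 4·y_lathe time = 24; 1·y_mill time + 4·y_lathe time = 15.
→ y_mill time = 3 and y_lathe time = 3.
bushings enters the basis when its profit ≥ yᵀa₃ = 3·3 + 3·1 = 12.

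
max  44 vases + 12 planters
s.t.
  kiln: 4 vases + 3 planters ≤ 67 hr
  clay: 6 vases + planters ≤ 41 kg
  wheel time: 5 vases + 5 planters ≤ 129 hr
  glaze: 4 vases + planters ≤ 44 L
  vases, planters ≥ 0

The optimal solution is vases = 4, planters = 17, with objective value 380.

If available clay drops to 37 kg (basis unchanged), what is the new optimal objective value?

Check each constraint at x*: kiln 67/67 (tight); clay 41/41 (tight); wheel time 105/129 (slack 24); glaze 33/44 (slack 11).
Slack constraints have shadow price 0 (complementary slackness).
From A_Bᵀ y = c: 4·y_kiln + 6·y_clay = 44; 3·y_kiln + 1·y_clay = 12.
This yields shadow prices y_kiln = 2, y_clay = 6.
Δz = y_clay·Δb = 6 × (-4) = -24, so new z* = 380 − 24 = 356.

356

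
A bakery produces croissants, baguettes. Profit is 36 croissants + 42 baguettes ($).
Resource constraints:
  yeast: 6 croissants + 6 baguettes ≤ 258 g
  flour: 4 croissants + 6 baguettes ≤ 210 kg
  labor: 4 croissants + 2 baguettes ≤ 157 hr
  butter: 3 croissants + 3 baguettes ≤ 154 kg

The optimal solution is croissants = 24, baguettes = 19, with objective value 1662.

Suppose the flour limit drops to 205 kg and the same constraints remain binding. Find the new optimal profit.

At the optimum: yeast uses 258 of 258 (binding); flour uses 210 of 210 (binding); labor uses 134 of 157 (slack = 23); butter uses 129 of 154 (slack = 25).
By complementary slackness, y = 0 for the non-binding constraints.
Dual feasibility on the basic columns requires 6·y_yeast + 4·y_flour = 36, 6·y_yeast + 6·y_flour = 42.
Solving: y_yeast = 4, y_flour = 3.
Δz = y_flour·Δb = 3 × (-5) = -15, so new z* = 1662 − 15 = 1647.

1647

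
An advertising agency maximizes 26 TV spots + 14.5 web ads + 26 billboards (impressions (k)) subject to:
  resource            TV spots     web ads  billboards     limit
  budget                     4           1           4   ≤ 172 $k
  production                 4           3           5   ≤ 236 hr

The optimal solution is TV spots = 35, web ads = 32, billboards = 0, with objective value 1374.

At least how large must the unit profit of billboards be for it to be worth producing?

At the optimum: budget uses 172 of 172 (binding); production uses 236 of 236 (binding).
From A_Bᵀ y = c: 4·y_budget + 4·y_production = 26; 1·y_budget + 3·y_production = 14.5.
→ y_budget = 2.5 and y_production = 4.
billboards enters the basis when its profit ≥ yᵀa₃ = 2.5·4 + 4·5 = 30.

30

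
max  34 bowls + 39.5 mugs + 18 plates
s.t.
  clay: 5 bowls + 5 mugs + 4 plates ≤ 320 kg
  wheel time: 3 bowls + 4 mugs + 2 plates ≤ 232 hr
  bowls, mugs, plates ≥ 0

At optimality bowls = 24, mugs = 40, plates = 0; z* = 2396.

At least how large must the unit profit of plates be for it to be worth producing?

25

Check each constraint at x*: clay 320/320 (tight); wheel time 232/232 (tight).
From A_Bᵀ y = c: 5·y_clay + 3·y_wheel time = 34; 5·y_clay + 4·y_wheel time = 39.5.
This yields shadow prices y_clay = 3.5, y_wheel time = 5.5.
plates enters the basis when its profit ≥ yᵀa₃ = 3.5·4 + 5.5·2 = 25.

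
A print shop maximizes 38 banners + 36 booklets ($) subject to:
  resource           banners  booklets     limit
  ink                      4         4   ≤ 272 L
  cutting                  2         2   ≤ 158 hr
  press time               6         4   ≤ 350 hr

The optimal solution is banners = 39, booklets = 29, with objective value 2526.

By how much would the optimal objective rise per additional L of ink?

8

Check each constraint at x*: ink 272/272 (tight); cutting 136/158 (slack 22); press time 350/350 (tight).
By complementary slackness, y = 0 for the non-binding constraint.
The binding rows give the dual system: 4·y_ink + 6·y_press time = 38 and 4·y_ink + 4·y_press time = 36.
Solving: y_ink = 8, y_press time = 1.
Shadow price of ink = 8.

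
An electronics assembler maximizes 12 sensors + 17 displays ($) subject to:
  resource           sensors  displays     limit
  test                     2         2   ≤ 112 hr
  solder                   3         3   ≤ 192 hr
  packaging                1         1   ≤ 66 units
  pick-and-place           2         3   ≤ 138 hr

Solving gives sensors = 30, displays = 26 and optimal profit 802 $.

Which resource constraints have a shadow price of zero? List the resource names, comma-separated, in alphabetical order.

packaging, solder

test: 112/112 (binding)
solder: 168/192 (slack 24)
packaging: 56/66 (slack 10)
pick-and-place: 138/138 (binding)
By complementary slackness, a constraint with positive slack has shadow price 0 → packaging, solder.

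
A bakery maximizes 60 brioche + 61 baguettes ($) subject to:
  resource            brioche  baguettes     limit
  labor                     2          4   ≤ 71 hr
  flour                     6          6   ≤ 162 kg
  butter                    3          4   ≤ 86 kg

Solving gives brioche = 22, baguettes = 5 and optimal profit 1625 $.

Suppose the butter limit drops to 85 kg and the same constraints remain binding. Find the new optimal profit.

Check each constraint at x*: labor 64/71 (slack 7); flour 162/162 (tight); butter 86/86 (tight).
Slack constraints have shadow price 0 (complementary slackness).
Dual feasibility on the basic columns requires 6·y_flour + 3·y_butter = 60, 6·y_flour + 4·y_butter = 61.
→ y_flour = 9.5 and y_butter = 1.
Δz = y_butter·Δb = 1 × (-1) = -1, so new z* = 1625 − 1 = 1624.

1624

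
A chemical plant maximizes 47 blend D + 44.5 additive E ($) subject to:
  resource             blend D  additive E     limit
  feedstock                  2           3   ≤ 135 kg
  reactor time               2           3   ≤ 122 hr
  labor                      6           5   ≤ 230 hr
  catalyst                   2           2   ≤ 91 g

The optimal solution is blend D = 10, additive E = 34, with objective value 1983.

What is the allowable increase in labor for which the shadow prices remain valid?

12

Binding constraints: reactor time, labor. The basis is B = [[2,3],[6,5]] with det -8.
Per unit increase in labor, x* moves by d = (0.375, -0.25).
The basis stays optimal until catalyst becomes binding; allowable increase = 12 hr.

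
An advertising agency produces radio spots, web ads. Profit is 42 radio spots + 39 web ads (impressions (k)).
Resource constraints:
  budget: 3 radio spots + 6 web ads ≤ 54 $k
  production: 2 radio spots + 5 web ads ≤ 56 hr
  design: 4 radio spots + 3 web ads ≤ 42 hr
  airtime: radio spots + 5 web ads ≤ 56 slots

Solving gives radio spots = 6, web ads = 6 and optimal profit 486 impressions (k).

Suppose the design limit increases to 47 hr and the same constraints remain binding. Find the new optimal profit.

Binding: budget and design. Non-binding: production (14 unused), airtime (20 unused).
By complementary slackness, y = 0 for the non-binding constraints.
From A_Bᵀ y = c: 3·y_budget + 4·y_design = 42; 6·y_budget + 3·y_design = 39.
This yields shadow prices y_budget = 2, y_design = 9.
Δz = y_design·Δb = 9 × (5) = 45, so new z* = 486 + 45 = 531.

531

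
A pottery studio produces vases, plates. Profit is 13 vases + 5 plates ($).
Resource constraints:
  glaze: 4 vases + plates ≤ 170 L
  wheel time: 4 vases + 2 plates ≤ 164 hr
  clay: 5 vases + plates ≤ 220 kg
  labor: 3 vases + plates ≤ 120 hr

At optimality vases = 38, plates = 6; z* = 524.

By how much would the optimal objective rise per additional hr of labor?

Check each constraint at x*: glaze 158/170 (slack 12); wheel time 164/164 (tight); clay 196/220 (slack 24); labor 120/120 (tight).
By complementary slackness, y = 0 for the non-binding constraints.
From A_Bᵀ y = c: 4·y_wheel time + 3·y_labor = 13; 2·y_wheel time + 1·y_labor = 5.
→ y_wheel time = 1 and y_labor = 3.
Shadow price of labor = 3.

3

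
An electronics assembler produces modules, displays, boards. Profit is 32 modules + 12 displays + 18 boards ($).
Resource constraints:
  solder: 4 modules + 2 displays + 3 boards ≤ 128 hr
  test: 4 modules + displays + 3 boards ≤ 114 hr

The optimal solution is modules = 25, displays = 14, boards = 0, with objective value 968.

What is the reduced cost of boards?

Check each constraint at x*: solder 128/128 (tight); test 114/114 (tight).
The binding rows give the dual system: 4·y_solder + 4·y_test = 32 and 2·y_solder + 1·y_test = 12.
→ y_solder = 4 and y_test = 4.
Reduced cost of boards: c₃ − yᵀa₃ = 18 − (4·3 + 4·3) = 18 − 24 = -6.

-6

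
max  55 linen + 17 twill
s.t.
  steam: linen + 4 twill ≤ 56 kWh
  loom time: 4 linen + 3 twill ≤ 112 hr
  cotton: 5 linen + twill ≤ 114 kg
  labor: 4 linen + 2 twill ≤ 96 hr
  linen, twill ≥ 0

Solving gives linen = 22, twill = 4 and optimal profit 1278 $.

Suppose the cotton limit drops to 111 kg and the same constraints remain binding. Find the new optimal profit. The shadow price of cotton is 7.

Δb = -3, so new z* = 1278 + (7)·(-3) = 1278 − 21 = 1257.

1257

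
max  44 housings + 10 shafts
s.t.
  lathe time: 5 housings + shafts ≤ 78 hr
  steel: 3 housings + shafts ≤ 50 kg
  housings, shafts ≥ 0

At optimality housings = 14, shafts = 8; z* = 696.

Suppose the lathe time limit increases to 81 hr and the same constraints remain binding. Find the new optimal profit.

717

Both lathe time and steel are binding at x*.
From A_Bᵀ y = c: 5·y_lathe time + 3·y_steel = 44; 1·y_lathe time + 1·y_steel = 10.
This yields shadow prices y_lathe time = 7, y_steel = 3.
Δz = y_lathe time·Δb = 7 × (3) = 21, so new z* = 696 + 21 = 717.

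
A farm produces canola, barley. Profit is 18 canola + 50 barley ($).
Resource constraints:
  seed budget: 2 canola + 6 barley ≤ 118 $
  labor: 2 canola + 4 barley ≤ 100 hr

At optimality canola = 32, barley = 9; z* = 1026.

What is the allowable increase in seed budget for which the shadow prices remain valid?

Binding constraints: seed budget, labor. The basis is B = [[2,6],[2,4]] with det -4.
Per unit increase in seed budget, x* moves by d = (-1, 0.5).
The basis stays optimal until canola reaches 0; allowable increase = 32 $.

32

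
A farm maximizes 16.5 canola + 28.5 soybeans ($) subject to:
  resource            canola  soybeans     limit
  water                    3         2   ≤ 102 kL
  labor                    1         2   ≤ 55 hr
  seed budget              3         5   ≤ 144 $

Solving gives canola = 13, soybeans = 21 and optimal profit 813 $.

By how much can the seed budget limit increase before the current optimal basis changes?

5.25

Binding constraints: labor, seed budget. The basis is B = [[1,2],[3,5]] with det -1.
Per unit increase in seed budget, x* moves by d = (2, -1).
The basis stays optimal until water becomes binding; allowable increase = 5.25 $.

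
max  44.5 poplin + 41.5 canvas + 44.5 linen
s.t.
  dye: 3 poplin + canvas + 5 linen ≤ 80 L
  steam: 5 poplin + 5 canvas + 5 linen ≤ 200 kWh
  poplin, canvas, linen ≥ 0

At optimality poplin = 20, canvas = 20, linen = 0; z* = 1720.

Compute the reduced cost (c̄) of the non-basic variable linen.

-3

At the optimum: dye uses 80 of 80 (binding); steam uses 200 of 200 (binding).
From A_Bᵀ y = c: 3·y_dye + 5·y_steam = 44.5; 1·y_dye + 5·y_steam = 41.5.
Solving: y_dye = 1.5, y_steam = 8.
Reduced cost of linen: c₃ − yᵀa₃ = 44.5 − (1.5·5 + 8·5) = 44.5 − 47.5 = -3.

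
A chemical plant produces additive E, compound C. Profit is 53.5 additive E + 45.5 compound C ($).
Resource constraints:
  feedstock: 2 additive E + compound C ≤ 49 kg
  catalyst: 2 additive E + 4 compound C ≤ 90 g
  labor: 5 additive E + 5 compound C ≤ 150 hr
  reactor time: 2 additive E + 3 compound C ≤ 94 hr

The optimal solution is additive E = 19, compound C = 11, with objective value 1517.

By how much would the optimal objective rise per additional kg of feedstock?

8

At the optimum: feedstock uses 49 of 49 (binding); catalyst uses 82 of 90 (slack = 8); labor uses 150 of 150 (binding); reactor time uses 71 of 94 (slack = 23).
By complementary slackness, y = 0 for the non-binding constraints.
The binding rows give the dual system: 2·y_feedstock + 5·y_labor = 53.5 and 1·y_feedstock + 5·y_labor = 45.5.
This yields shadow prices y_feedstock = 8, y_labor = 7.5.
Shadow price of feedstock = 8.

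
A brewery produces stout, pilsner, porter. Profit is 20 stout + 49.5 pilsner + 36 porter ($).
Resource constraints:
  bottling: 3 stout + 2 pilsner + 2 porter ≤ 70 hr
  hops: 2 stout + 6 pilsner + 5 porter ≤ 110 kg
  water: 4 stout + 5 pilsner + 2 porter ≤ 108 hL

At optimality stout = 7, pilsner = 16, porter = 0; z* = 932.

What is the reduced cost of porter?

At the optimum: bottling uses 53 of 70 (slack = 17); hops uses 110 of 110 (binding); water uses 108 of 108 (binding).
Since bottling is not tight, its dual is 0.
Dual feasibility on the basic columns requires 2·y_hops + 4·y_water = 20, 6·y_hops + 5·y_water = 49.5.
Solving: y_hops = 7, y_water = 1.5.
Reduced cost of porter: c₃ − yᵀa₃ = 36 − (7·5 + 1.5·2) = 36 − 38 = -2.

-2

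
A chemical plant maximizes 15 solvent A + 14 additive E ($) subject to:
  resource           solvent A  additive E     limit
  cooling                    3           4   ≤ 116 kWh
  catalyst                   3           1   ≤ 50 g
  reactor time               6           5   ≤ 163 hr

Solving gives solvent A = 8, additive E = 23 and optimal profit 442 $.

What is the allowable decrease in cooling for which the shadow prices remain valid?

Binding constraints: cooling, reactor time. The basis is B = [[3,4],[6,5]] with det -9.
Per unit decrease in cooling, x* moves by d = (0.5556, -0.6667).
The basis stays optimal until catalyst becomes binding; allowable decrease = 3 kWh.

3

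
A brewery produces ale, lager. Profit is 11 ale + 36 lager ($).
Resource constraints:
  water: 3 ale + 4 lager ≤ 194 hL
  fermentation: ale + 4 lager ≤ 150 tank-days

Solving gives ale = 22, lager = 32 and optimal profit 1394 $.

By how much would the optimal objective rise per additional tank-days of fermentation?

Both water and fermentation are binding at x*.
The binding rows give the dual system: 3·y_water + 1·y_fermentation = 11 and 4·y_water + 4·y_fermentation = 36.
Solving: y_water = 1, y_fermentation = 8.
Shadow price of fermentation = 8.

8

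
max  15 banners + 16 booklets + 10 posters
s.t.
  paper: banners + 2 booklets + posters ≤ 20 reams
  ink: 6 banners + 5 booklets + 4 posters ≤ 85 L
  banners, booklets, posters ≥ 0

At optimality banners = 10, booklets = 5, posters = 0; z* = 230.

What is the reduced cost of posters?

At the optimum: paper uses 20 of 20 (binding); ink uses 85 of 85 (binding).
The binding rows give the dual system: 1·y_paper + 6·y_ink = 15 and 2·y_paper + 5·y_ink = 16.
Solving: y_paper = 3, y_ink = 2.
Reduced cost of posters: c₃ − yᵀa₃ = 10 − (3·1 + 2·4) = 10 − 11 = -1.

-1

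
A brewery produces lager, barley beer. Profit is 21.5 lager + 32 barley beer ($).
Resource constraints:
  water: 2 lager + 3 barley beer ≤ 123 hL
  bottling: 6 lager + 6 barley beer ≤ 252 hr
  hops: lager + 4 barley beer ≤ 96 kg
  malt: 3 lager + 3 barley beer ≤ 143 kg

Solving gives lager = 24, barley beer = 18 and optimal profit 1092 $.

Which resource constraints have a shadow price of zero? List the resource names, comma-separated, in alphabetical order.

malt, water

water: 102/123 (slack 21)
bottling: 252/252 (binding)
hops: 96/96 (binding)
malt: 126/143 (slack 17)
By complementary slackness, a constraint with positive slack has shadow price 0 → malt, water.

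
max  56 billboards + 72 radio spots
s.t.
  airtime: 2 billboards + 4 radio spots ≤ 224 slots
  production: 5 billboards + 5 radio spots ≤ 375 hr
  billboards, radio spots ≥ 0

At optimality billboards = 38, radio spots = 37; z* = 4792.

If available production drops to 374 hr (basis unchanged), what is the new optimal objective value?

4784

Both airtime and production are binding at x*.
The binding rows give the dual system: 2·y_airtime + 5·y_production = 56 and 4·y_airtime + 5·y_production = 72.
→ y_airtime = 8 and y_production = 8.
Δz = y_production·Δb = 8 × (-1) = -8, so new z* = 4792 − 8 = 4784.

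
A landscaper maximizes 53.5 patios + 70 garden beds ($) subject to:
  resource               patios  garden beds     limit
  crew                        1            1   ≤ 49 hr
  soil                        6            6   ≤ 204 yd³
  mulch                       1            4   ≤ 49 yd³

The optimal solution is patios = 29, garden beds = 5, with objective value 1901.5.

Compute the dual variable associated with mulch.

5.5

At the optimum: crew uses 34 of 49 (slack = 15); soil uses 204 of 204 (binding); mulch uses 49 of 49 (binding).
Since crew is not tight, its dual is 0.
From A_Bᵀ y = c: 6·y_soil + 1·y_mulch = 53.5; 6·y_soil + 4·y_mulch = 70.
This yields shadow prices y_soil = 8, y_mulch = 5.5.
Shadow price of mulch = 5.5.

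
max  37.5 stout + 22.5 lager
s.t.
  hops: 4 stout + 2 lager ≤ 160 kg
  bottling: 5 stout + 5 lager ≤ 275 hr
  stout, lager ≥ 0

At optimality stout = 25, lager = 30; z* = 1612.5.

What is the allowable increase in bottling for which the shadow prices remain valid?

125

Binding constraints: hops, bottling. The basis is B = [[4,2],[5,5]] with det 10.
Per unit increase in bottling, x* moves by d = (-0.2, 0.4).
The basis stays optimal until stout reaches 0; allowable increase = 125 hr.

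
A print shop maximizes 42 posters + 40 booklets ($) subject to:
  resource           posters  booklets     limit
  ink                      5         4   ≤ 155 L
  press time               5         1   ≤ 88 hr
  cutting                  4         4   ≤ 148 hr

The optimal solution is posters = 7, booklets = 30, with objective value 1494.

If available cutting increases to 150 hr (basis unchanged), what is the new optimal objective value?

1510

At the optimum: ink uses 155 of 155 (binding); press time uses 65 of 88 (slack = 23); cutting uses 148 of 148 (binding).
By complementary slackness, y = 0 for the non-binding constraint.
From A_Bᵀ y = c: 5·y_ink + 4·y_cutting = 42; 4·y_ink + 4·y_cutting = 40.
This yields shadow prices y_ink = 2, y_cutting = 8.
Δz = y_cutting·Δb = 8 × (2) = 16, so new z* = 1494 + 16 = 1510.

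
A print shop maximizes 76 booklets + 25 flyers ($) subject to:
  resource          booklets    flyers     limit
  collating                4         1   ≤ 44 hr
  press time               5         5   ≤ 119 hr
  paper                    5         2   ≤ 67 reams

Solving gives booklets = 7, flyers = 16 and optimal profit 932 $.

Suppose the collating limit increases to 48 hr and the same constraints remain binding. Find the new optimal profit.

At the optimum: collating uses 44 of 44 (binding); press time uses 115 of 119 (slack = 4); paper uses 67 of 67 (binding).
Since press time is not tight, its dual is 0.
From A_Bᵀ y = c: 4·y_collating + 5·y_paper = 76; 1·y_collating + 2·y_paper = 25.
Solving: y_collating = 9, y_paper = 8.
Δz = y_collating·Δb = 9 × (4) = 36, so new z* = 932 + 36 = 968.

968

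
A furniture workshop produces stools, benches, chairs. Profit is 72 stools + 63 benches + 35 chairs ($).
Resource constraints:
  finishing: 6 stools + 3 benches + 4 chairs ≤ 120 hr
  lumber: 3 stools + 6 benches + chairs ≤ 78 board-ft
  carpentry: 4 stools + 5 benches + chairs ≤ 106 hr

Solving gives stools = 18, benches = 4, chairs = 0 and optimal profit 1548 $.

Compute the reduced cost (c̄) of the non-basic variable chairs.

Binding: finishing and lumber. Non-binding: carpentry (14 unused).
Slack constraints have shadow price 0 (complementary slackness).
Dual feasibility on the basic columns requires 6·y_finishing + 3·y_lumber = 72, 3·y_finishing + 6·y_lumber = 63.
Solving: y_finishing = 9, y_lumber = 6.
Reduced cost of chairs: c₃ − yᵀa₃ = 35 − (9·4 + 6·1) = 35 − 42 = -7.

-7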